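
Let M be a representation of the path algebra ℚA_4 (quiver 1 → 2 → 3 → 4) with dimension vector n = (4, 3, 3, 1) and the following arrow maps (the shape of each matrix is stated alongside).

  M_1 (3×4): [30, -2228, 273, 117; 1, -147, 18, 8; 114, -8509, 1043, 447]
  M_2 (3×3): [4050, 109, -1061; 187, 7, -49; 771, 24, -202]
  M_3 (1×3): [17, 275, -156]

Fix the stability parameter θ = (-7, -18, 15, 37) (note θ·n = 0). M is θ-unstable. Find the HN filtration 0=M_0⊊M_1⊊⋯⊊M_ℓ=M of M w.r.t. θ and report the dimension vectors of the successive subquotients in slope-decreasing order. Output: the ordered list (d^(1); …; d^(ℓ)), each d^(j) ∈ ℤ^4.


Interval decomposition of M: I[1,1], I[1,3]^2, I[1,4].
HN type (ℓ=4): μ^(1)=37; μ^(2)=15; μ^(3)=-7; μ^(4)=-25/2

((0, 0, 0, 1); (0, 0, 3, 0); (1, 0, 0, 0); (3, 3, 0, 0))


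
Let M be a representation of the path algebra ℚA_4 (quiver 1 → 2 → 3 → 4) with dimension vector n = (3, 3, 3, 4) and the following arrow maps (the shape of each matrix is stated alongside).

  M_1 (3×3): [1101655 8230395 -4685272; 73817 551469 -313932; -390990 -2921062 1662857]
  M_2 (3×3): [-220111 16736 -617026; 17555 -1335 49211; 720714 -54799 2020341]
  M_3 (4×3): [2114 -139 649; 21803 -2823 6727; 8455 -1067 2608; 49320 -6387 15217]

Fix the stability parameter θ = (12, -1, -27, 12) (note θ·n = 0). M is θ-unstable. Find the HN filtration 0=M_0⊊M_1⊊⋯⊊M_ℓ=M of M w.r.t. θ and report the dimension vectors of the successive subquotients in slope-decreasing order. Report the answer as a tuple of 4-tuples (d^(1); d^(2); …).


Interval decomposition of M: I[1,2], I[1,4]^2, I[3,4], I[4,4].
HN type (ℓ=4): μ^(1)=12; μ^(2)=11/2; μ^(3)=-16/3; μ^(4)=-27

((0, 0, 0, 4); (1, 1, 0, 0); (2, 2, 2, 0); (0, 0, 1, 0))


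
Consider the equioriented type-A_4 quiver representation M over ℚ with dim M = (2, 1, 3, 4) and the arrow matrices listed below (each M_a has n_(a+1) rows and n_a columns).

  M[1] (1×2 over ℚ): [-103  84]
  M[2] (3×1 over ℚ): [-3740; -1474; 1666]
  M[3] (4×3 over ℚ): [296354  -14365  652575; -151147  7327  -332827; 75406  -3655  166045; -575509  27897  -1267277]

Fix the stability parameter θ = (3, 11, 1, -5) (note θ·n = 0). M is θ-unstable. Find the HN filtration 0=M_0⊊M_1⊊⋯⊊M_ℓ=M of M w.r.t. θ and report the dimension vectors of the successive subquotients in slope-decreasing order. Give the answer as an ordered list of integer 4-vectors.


Via rank(M_{q-1}∘⋯∘M_p): M ≅ I[1,1], I[1,3], I[3,4]^2, I[4,4]^2.
μ_θ-semistable layers: μ^(1)=6; μ^(2)=3; μ^(3)=-2; μ^(4)=-5

((0, 1, 1, 0); (2, 0, 0, 0); (0, 0, 2, 2); (0, 0, 0, 2))


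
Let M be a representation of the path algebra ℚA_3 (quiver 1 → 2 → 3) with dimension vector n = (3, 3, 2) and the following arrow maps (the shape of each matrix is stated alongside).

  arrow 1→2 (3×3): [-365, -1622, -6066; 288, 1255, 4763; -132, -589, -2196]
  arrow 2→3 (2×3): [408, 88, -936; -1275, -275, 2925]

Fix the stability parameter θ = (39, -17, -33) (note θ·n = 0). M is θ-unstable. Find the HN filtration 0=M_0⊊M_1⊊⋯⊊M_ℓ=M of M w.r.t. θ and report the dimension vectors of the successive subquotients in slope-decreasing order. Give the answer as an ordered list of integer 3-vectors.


Barcode: M ≅ I[1,2]^2, I[1,3], I[3,3]. HN layers by μ_θ (3 steps, strictly decreasing):
  μ^(1)=11; μ^(2)=-11/3; μ^(3)=-33

((2, 2, 0); (1, 1, 1); (0, 0, 1))


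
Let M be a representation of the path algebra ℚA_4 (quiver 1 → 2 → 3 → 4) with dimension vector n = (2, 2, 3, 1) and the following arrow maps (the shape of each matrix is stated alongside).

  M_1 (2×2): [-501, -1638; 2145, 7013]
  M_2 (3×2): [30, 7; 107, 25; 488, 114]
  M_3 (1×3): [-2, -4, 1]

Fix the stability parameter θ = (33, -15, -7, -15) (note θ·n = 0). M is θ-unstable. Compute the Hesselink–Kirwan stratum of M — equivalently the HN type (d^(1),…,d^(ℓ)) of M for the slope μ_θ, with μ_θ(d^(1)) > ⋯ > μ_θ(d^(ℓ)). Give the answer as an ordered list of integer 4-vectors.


Interval decomposition of M: I[1,3]^2, I[3,4].
HN type (ℓ=2): μ^(1)=11/3; μ^(2)=-11

((2, 2, 2, 0); (0, 0, 1, 1))


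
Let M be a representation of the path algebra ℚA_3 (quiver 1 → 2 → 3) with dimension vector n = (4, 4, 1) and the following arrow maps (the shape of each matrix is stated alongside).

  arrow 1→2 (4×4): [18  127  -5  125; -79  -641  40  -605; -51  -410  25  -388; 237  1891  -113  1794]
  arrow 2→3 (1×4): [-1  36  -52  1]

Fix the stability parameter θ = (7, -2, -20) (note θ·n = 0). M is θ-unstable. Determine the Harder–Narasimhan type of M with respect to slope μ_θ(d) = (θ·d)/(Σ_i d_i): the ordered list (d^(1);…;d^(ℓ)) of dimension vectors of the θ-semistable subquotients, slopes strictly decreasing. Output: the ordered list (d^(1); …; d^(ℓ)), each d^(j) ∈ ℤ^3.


Barcode: M ≅ I[1,1], I[1,2]^2, I[1,3], I[2,2]. HN layers by μ_θ (4 steps, strictly decreasing):
  μ^(1)=7; μ^(2)=5/2; μ^(3)=-2; μ^(4)=-5

((1, 0, 0); (2, 2, 0); (0, 1, 0); (1, 1, 1))


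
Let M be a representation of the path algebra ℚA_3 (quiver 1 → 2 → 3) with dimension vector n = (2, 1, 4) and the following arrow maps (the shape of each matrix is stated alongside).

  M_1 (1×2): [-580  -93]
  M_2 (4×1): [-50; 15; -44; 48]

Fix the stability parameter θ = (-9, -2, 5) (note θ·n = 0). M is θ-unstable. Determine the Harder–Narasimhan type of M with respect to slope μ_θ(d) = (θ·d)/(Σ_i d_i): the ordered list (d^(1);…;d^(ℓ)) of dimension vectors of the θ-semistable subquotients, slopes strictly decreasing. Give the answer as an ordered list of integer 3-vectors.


Interval decomposition of M: I[1,1], I[1,3], I[3,3]^3.
HN type (ℓ=3): μ^(1)=5; μ^(2)=-2; μ^(3)=-9

((0, 0, 4); (0, 1, 0); (2, 0, 0))


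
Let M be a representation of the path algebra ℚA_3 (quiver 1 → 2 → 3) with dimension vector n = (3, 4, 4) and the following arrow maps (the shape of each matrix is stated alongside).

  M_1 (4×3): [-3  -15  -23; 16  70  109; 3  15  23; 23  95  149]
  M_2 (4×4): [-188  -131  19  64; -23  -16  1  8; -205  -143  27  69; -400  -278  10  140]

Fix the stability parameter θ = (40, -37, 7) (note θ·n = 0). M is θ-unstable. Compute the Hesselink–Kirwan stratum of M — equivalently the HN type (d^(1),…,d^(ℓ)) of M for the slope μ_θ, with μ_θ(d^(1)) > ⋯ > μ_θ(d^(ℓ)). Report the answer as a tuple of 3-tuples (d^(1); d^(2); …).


Barcode: M ≅ I[1,1], I[1,2], I[1,3], I[2,3]^2, I[3,3]. HN layers by μ_θ (4 steps, strictly decreasing):
  μ^(1)=40; μ^(2)=7; μ^(3)=3/2; μ^(4)=-37

((1, 0, 0); (0, 0, 4); (2, 2, 0); (0, 2, 0))


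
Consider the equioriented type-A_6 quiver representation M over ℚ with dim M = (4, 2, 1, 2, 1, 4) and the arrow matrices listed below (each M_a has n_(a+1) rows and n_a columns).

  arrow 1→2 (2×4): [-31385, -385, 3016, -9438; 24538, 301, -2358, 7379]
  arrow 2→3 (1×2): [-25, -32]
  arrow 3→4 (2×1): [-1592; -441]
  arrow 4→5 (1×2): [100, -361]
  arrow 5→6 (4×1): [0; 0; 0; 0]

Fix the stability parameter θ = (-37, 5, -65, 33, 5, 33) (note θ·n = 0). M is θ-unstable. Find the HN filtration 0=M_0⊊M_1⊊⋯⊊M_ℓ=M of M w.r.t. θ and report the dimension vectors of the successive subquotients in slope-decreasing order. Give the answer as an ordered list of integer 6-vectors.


Interval decomposition of M: I[1,1]^2, I[1,2], I[1,5], I[4,4], I[6,6]^4.
HN type (ℓ=5): μ^(1)=33; μ^(2)=19; μ^(3)=5; μ^(4)=-30; μ^(5)=-37

((0, 0, 0, 1, 0, 4); (0, 0, 0, 1, 1, 0); (0, 1, 0, 0, 0, 0); (0, 1, 1, 0, 0, 0); (4, 0, 0, 0, 0, 0))


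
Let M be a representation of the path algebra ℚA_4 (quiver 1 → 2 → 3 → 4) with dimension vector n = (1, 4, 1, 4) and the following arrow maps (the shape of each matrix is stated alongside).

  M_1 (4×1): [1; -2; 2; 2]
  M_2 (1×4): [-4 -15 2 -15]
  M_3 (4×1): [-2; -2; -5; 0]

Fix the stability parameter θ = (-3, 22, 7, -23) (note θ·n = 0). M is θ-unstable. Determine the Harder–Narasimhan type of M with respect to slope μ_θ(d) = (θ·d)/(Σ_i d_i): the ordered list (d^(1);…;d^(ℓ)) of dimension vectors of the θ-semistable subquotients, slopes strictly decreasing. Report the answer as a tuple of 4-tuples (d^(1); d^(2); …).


Barcode: M ≅ I[1,2], I[2,2]^2, I[2,4], I[4,4]^3. HN layers by μ_θ (4 steps, strictly decreasing):
  μ^(1)=22; μ^(2)=2; μ^(3)=-3; μ^(4)=-23

((0, 3, 0, 0); (0, 1, 1, 1); (1, 0, 0, 0); (0, 0, 0, 3))


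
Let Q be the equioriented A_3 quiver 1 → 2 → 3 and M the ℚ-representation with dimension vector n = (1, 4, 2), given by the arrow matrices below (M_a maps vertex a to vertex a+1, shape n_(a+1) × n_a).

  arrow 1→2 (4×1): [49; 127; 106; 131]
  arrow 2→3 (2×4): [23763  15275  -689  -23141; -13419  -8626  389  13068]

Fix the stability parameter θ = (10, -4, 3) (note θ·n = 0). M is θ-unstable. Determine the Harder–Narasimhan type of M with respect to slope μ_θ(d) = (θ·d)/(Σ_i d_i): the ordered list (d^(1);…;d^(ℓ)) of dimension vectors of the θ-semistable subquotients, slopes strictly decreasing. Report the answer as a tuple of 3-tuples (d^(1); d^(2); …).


Via rank(M_{q-1}∘⋯∘M_p): M ≅ I[1,3], I[2,2]^2, I[2,3].
μ_θ-semistable layers: μ^(1)=3; μ^(2)=-4

((1, 1, 2); (0, 3, 0))


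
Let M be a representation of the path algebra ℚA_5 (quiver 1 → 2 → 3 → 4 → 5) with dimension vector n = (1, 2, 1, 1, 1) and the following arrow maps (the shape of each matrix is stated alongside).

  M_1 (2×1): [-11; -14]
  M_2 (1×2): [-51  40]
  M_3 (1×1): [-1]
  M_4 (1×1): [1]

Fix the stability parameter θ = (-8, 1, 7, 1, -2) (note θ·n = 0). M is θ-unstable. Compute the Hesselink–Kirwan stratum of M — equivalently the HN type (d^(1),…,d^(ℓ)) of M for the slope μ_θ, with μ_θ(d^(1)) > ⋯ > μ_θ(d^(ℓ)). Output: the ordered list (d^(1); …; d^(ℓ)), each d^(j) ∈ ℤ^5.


Via rank(M_{q-1}∘⋯∘M_p): M ≅ I[1,5], I[2,2].
μ_θ-semistable layers: μ^(1)=2; μ^(2)=1; μ^(3)=-8

((0, 0, 1, 1, 1); (0, 2, 0, 0, 0); (1, 0, 0, 0, 0))


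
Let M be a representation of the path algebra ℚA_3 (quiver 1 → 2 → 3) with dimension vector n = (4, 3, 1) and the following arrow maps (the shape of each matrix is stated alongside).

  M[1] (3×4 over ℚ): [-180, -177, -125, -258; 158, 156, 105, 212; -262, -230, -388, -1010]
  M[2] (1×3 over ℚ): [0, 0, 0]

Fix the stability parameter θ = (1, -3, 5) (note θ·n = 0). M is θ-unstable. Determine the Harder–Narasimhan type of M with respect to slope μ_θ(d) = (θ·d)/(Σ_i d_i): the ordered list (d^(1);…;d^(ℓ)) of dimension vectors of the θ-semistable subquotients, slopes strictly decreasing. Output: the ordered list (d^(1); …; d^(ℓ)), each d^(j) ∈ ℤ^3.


Barcode: M ≅ I[1,1], I[1,2]^3, I[3,3]. HN layers by μ_θ (3 steps, strictly decreasing):
  μ^(1)=5; μ^(2)=1; μ^(3)=-1

((0, 0, 1); (1, 0, 0); (3, 3, 0))


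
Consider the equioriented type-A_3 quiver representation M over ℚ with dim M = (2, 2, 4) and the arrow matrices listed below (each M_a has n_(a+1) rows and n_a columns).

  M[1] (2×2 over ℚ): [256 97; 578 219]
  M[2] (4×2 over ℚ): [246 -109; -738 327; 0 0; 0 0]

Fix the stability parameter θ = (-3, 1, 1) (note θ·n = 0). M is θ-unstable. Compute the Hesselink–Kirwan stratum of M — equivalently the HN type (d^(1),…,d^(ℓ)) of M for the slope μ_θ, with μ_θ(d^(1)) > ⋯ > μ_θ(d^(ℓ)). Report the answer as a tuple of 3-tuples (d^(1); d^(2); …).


Barcode: M ≅ I[1,2], I[1,3], I[3,3]^3. HN layers by μ_θ (2 steps, strictly decreasing):
  μ^(1)=1; μ^(2)=-3

((0, 2, 4); (2, 0, 0))


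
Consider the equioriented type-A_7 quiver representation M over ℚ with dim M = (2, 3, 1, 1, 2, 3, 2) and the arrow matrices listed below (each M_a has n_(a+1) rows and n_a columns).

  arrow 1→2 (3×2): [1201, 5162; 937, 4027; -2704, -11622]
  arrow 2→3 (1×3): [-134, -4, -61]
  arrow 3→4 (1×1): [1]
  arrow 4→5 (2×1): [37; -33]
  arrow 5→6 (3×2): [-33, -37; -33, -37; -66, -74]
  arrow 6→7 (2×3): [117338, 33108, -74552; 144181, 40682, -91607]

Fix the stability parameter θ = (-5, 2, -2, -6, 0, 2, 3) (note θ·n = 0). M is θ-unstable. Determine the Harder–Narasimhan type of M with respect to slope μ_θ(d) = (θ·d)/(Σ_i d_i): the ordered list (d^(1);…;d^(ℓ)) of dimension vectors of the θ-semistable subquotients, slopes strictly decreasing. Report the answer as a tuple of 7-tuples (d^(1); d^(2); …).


Via rank(M_{q-1}∘⋯∘M_p): M ≅ I[1,2], I[1,5], I[2,2], I[5,7], I[6,6], I[6,7].
μ_θ-semistable layers: μ^(1)=3; μ^(2)=2; μ^(3)=0; μ^(4)=-2; μ^(5)=-5

((0, 0, 0, 0, 0, 0, 2); (0, 2, 0, 0, 0, 3, 0); (0, 0, 0, 0, 2, 0, 0); (0, 1, 1, 1, 0, 0, 0); (2, 0, 0, 0, 0, 0, 0))


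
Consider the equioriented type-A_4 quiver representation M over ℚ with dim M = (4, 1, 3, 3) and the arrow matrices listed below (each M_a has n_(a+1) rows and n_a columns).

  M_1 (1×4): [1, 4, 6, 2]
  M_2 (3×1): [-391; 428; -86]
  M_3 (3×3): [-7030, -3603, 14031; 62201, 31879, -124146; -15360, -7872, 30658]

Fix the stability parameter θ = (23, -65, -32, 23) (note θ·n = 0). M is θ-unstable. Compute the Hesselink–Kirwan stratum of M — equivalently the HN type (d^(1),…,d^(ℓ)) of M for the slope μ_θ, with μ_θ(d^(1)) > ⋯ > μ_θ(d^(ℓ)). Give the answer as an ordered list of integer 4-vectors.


Via rank(M_{q-1}∘⋯∘M_p): M ≅ I[1,1]^3, I[1,4], I[3,4]^2.
μ_θ-semistable layers: μ^(1)=23; μ^(2)=-74/3; μ^(3)=-32

((3, 0, 0, 3); (1, 1, 1, 0); (0, 0, 2, 0))


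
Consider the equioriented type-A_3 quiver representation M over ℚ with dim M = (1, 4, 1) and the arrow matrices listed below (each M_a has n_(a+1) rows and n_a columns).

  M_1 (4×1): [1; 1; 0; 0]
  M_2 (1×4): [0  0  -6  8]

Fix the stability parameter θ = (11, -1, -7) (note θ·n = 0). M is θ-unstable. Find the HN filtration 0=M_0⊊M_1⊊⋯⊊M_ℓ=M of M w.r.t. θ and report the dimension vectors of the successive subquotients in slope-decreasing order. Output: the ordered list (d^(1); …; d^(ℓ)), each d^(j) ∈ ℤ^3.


Interval decomposition of M: I[1,2], I[2,2]^2, I[2,3].
HN type (ℓ=3): μ^(1)=5; μ^(2)=-1; μ^(3)=-4

((1, 1, 0); (0, 2, 0); (0, 1, 1))


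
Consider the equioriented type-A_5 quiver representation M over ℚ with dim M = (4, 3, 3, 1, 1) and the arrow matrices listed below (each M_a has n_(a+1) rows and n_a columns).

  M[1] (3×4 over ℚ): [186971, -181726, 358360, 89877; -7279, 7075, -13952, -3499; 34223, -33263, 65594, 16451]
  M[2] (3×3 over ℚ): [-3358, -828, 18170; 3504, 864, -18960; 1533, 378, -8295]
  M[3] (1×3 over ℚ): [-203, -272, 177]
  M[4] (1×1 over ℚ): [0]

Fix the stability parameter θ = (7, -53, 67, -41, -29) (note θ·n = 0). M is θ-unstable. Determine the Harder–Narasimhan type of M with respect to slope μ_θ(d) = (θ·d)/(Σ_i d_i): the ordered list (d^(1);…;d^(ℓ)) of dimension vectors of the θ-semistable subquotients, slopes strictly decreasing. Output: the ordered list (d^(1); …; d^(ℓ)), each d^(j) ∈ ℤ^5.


Via rank(M_{q-1}∘⋯∘M_p): M ≅ I[1,1], I[1,2]^2, I[1,4], I[3,3]^2, I[5,5].
μ_θ-semistable layers: μ^(1)=67; μ^(2)=13; μ^(3)=7; μ^(4)=-23; μ^(5)=-29

((0, 0, 2, 0, 0); (0, 0, 1, 1, 0); (1, 0, 0, 0, 0); (3, 3, 0, 0, 0); (0, 0, 0, 0, 1))


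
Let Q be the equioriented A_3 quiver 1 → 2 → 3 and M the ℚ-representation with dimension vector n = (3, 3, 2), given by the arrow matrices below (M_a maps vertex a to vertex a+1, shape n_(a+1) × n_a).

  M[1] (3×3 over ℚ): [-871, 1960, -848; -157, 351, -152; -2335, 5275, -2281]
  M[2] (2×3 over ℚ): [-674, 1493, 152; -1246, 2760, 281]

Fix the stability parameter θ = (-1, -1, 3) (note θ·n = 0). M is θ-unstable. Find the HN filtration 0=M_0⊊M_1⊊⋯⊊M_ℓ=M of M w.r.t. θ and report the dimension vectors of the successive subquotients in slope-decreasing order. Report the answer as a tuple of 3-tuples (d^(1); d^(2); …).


Via rank(M_{q-1}∘⋯∘M_p): M ≅ I[1,2], I[1,3]^2.
μ_θ-semistable layers: μ^(1)=3; μ^(2)=-1

((0, 0, 2); (3, 3, 0))


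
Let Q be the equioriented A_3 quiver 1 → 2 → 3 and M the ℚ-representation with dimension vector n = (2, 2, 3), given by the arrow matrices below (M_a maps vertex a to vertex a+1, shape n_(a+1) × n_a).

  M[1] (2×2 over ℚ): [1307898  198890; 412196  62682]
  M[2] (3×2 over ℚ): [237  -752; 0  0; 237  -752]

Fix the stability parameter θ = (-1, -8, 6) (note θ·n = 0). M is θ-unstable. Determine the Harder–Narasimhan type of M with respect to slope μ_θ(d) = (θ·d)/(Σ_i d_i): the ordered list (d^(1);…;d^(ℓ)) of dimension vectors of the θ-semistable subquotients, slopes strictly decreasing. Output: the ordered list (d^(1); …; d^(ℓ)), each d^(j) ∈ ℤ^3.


Barcode: M ≅ I[1,2], I[1,3], I[3,3]^2. HN layers by μ_θ (2 steps, strictly decreasing):
  μ^(1)=6; μ^(2)=-9/2

((0, 0, 3); (2, 2, 0))


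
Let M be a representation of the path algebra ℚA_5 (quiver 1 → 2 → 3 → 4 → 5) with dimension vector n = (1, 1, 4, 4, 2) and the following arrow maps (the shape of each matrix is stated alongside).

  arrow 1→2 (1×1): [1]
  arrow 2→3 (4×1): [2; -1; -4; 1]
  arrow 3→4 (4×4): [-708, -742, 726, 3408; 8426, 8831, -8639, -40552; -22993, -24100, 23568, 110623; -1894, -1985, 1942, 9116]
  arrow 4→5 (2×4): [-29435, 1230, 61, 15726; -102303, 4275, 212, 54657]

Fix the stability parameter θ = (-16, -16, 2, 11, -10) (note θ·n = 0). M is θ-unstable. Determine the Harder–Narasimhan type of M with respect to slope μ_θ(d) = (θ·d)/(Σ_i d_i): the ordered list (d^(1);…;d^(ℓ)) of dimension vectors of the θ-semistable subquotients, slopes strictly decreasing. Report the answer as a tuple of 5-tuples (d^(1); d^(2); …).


Barcode: M ≅ I[1,5], I[3,3], I[3,4], I[3,5], I[4,4]. HN layers by μ_θ (4 steps, strictly decreasing):
  μ^(1)=11; μ^(2)=2; μ^(3)=1; μ^(4)=-16

((0, 0, 0, 2, 0); (0, 0, 2, 0, 0); (0, 0, 2, 2, 2); (1, 1, 0, 0, 0))


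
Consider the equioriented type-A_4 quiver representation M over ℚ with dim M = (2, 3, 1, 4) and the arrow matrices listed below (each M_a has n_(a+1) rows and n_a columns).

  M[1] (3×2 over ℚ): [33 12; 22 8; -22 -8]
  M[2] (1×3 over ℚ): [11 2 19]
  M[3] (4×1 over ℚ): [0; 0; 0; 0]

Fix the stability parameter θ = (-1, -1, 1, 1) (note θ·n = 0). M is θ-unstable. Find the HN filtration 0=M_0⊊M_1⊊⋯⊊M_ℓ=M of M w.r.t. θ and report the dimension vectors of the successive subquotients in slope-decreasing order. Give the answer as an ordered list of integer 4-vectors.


Barcode: M ≅ I[1,1], I[1,3], I[2,2]^2, I[4,4]^4. HN layers by μ_θ (2 steps, strictly decreasing):
  μ^(1)=1; μ^(2)=-1

((0, 0, 1, 4); (2, 3, 0, 0))


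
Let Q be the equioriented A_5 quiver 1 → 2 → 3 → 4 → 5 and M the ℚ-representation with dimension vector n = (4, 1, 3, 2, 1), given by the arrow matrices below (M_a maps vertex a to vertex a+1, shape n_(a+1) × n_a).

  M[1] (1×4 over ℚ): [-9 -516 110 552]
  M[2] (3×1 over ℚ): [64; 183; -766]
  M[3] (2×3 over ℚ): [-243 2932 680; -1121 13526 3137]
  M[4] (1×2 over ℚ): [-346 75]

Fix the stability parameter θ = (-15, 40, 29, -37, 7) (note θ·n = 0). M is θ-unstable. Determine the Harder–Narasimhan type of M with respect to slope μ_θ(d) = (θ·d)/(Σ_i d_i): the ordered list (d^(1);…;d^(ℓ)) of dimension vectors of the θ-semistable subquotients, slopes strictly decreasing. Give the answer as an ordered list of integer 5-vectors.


Barcode: M ≅ I[1,1]^3, I[1,5], I[3,3], I[3,4]. HN layers by μ_θ (4 steps, strictly decreasing):
  μ^(1)=29; μ^(2)=39/4; μ^(3)=-4; μ^(4)=-15

((0, 0, 1, 0, 0); (0, 1, 1, 1, 1); (0, 0, 1, 1, 0); (4, 0, 0, 0, 0))


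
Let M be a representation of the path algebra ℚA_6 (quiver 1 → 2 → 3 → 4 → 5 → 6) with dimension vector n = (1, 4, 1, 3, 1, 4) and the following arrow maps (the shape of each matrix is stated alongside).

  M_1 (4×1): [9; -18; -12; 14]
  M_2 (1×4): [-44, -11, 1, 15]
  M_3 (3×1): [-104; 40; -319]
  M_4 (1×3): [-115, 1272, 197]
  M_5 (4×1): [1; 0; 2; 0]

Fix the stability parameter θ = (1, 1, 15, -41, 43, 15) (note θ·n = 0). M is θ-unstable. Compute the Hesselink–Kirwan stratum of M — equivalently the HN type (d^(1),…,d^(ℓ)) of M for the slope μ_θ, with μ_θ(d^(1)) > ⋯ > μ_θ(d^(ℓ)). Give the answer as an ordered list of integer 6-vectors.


Via rank(M_{q-1}∘⋯∘M_p): M ≅ I[1,2], I[2,2]^2, I[2,6], I[4,4]^2, I[6,6]^3.
μ_θ-semistable layers: μ^(1)=29; μ^(2)=15; μ^(3)=1; μ^(4)=-25/3; μ^(5)=-41

((0, 0, 0, 0, 1, 1); (0, 0, 0, 0, 0, 3); (1, 3, 0, 0, 0, 0); (0, 1, 1, 1, 0, 0); (0, 0, 0, 2, 0, 0))


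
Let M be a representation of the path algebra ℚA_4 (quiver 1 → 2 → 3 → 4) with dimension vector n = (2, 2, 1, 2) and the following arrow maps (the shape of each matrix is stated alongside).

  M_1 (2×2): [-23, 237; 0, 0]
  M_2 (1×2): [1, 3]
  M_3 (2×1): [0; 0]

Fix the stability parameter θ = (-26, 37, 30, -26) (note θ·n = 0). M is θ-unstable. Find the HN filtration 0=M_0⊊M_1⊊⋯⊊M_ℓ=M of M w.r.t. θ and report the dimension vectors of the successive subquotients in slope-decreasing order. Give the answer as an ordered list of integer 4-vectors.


Via rank(M_{q-1}∘⋯∘M_p): M ≅ I[1,1], I[1,3], I[2,2], I[4,4]^2.
μ_θ-semistable layers: μ^(1)=37; μ^(2)=67/2; μ^(3)=-26

((0, 1, 0, 0); (0, 1, 1, 0); (2, 0, 0, 2))


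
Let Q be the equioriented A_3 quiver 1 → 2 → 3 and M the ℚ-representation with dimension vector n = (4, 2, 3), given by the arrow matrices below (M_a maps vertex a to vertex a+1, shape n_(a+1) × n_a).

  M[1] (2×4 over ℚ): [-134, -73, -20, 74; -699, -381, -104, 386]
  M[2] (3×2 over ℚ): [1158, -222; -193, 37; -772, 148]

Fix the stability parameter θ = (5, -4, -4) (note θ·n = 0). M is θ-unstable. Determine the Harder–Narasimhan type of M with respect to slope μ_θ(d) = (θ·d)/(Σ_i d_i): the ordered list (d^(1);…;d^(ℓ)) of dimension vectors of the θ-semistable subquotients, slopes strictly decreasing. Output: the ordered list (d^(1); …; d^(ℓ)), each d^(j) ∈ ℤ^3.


Via rank(M_{q-1}∘⋯∘M_p): M ≅ I[1,1]^2, I[1,2], I[1,3], I[3,3]^2.
μ_θ-semistable layers: μ^(1)=5; μ^(2)=1/2; μ^(3)=-1; μ^(4)=-4

((2, 0, 0); (1, 1, 0); (1, 1, 1); (0, 0, 2))


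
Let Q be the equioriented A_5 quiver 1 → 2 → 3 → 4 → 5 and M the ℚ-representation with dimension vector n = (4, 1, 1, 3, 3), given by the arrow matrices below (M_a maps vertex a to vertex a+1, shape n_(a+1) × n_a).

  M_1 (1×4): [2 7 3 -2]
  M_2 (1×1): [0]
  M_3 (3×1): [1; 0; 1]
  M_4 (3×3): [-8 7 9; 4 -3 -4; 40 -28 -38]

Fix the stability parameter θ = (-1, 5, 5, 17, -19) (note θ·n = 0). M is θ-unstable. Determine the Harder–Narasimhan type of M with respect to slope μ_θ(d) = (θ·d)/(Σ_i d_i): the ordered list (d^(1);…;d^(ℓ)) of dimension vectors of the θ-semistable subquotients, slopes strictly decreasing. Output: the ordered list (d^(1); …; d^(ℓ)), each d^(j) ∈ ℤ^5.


Barcode: M ≅ I[1,1]^3, I[1,2], I[3,5], I[4,4], I[4,5], I[5,5]. HN layers by μ_θ (5 steps, strictly decreasing):
  μ^(1)=17; μ^(2)=5; μ^(3)=1; μ^(4)=-1; μ^(5)=-19

((0, 0, 0, 1, 0); (0, 1, 0, 0, 0); (0, 0, 1, 1, 1); (4, 0, 0, 1, 1); (0, 0, 0, 0, 1))


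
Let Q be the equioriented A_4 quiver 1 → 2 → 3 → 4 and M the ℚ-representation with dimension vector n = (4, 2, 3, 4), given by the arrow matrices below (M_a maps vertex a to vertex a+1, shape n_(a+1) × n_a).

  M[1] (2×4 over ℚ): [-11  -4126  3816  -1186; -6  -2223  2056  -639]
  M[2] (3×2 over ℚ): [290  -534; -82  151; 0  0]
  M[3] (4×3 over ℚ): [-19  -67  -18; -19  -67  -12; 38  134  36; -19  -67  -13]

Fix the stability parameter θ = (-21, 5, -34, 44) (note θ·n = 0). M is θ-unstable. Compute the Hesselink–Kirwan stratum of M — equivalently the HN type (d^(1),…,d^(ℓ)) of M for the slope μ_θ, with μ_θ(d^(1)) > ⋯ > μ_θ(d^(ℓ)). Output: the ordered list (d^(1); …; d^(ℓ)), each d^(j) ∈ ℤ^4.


Via rank(M_{q-1}∘⋯∘M_p): M ≅ I[1,1]^2, I[1,3], I[1,4], I[3,4], I[4,4]^2.
μ_θ-semistable layers: μ^(1)=44; μ^(2)=-29/2; μ^(3)=-21; μ^(4)=-34

((0, 0, 0, 4); (0, 2, 2, 0); (4, 0, 0, 0); (0, 0, 1, 0))


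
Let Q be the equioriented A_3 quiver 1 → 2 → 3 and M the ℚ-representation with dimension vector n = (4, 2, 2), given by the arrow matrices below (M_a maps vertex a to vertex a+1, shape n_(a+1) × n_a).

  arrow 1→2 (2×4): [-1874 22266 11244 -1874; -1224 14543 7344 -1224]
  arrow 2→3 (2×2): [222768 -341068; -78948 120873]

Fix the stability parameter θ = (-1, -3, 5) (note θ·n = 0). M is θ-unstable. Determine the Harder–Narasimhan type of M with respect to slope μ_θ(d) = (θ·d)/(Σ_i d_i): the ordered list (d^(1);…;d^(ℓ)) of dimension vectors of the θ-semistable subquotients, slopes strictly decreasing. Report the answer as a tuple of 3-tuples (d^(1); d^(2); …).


Via rank(M_{q-1}∘⋯∘M_p): M ≅ I[1,1]^2, I[1,2], I[1,3], I[3,3].
μ_θ-semistable layers: μ^(1)=5; μ^(2)=-1; μ^(3)=-2

((0, 0, 2); (2, 0, 0); (2, 2, 0))


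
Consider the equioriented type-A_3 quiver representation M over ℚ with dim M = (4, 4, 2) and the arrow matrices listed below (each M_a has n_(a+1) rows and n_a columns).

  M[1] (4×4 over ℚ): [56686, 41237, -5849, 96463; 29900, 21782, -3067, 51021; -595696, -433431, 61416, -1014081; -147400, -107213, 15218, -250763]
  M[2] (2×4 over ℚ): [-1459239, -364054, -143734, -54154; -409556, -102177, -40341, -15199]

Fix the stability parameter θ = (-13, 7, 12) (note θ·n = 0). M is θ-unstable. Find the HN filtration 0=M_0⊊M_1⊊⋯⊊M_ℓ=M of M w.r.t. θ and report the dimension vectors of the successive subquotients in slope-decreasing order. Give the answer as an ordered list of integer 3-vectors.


Via rank(M_{q-1}∘⋯∘M_p): M ≅ I[1,2]^2, I[1,3]^2.
μ_θ-semistable layers: μ^(1)=12; μ^(2)=7; μ^(3)=-13

((0, 0, 2); (0, 4, 0); (4, 0, 0))


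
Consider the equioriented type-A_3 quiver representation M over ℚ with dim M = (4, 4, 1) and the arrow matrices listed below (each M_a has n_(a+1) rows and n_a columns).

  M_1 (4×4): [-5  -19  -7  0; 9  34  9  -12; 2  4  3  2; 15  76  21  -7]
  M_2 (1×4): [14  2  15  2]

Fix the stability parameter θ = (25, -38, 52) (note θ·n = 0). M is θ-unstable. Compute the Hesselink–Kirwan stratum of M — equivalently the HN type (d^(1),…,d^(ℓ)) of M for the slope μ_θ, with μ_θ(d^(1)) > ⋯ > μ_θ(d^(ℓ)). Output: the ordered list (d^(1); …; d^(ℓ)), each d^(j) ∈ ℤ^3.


Barcode: M ≅ I[1,2]^3, I[1,3]. HN layers by μ_θ (2 steps, strictly decreasing):
  μ^(1)=52; μ^(2)=-13/2

((0, 0, 1); (4, 4, 0))


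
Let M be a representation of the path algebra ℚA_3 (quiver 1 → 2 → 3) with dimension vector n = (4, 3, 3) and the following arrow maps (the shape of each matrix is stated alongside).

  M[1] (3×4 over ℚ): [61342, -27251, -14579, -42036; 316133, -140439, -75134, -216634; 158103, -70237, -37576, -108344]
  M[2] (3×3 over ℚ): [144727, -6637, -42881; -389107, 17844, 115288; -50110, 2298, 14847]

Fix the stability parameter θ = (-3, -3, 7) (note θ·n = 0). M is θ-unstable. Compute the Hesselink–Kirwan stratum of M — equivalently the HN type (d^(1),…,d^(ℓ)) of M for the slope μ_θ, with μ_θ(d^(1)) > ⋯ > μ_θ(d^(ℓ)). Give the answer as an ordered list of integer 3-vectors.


Interval decomposition of M: I[1,1], I[1,3]^3.
HN type (ℓ=2): μ^(1)=7; μ^(2)=-3

((0, 0, 3); (4, 3, 0))


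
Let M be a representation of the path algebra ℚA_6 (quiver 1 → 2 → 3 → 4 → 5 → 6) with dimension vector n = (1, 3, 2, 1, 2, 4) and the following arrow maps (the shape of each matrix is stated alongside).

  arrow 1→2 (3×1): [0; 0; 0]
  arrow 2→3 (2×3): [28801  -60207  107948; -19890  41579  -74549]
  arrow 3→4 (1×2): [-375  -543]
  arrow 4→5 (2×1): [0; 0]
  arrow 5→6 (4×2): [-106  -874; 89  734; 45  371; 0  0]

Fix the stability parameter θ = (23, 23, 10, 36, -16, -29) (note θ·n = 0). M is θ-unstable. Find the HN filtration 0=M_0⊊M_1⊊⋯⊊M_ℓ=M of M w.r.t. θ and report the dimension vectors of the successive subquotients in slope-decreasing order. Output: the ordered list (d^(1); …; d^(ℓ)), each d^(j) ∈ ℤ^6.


Barcode: M ≅ I[1,1], I[2,2], I[2,3], I[2,4], I[5,6]^2, I[6,6]^2. HN layers by μ_θ (5 steps, strictly decreasing):
  μ^(1)=36; μ^(2)=23; μ^(3)=33/2; μ^(4)=-45/2; μ^(5)=-29

((0, 0, 0, 1, 0, 0); (1, 1, 0, 0, 0, 0); (0, 2, 2, 0, 0, 0); (0, 0, 0, 0, 2, 2); (0, 0, 0, 0, 0, 2))


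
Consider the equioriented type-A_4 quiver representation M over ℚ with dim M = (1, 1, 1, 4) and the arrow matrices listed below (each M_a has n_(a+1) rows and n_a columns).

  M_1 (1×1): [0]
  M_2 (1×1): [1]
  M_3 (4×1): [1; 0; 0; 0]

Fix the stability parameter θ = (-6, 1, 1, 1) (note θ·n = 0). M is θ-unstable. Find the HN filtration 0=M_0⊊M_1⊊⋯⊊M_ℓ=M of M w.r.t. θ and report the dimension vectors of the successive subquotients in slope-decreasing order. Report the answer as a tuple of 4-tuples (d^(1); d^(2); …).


Interval decomposition of M: I[1,1], I[2,4], I[4,4]^3.
HN type (ℓ=2): μ^(1)=1; μ^(2)=-6

((0, 1, 1, 4); (1, 0, 0, 0))


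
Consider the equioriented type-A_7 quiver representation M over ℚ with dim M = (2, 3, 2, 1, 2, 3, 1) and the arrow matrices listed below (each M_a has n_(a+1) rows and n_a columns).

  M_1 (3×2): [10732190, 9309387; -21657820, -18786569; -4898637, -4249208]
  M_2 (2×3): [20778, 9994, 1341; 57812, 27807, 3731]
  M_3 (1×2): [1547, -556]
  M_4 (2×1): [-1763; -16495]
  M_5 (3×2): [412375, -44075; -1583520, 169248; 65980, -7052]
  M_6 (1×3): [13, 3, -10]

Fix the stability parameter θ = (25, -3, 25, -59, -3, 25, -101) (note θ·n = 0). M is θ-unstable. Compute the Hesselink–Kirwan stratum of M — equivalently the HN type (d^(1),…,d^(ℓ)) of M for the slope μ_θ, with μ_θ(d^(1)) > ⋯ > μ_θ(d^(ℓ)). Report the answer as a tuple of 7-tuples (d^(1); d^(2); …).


Interval decomposition of M: I[1,3], I[1,5], I[2,2], I[5,7], I[6,6]^2.
HN type (ℓ=4): μ^(1)=25; μ^(2)=11; μ^(3)=-3; μ^(4)=-79/3

((0, 0, 1, 0, 0, 2, 0); (1, 1, 0, 0, 0, 0, 0); (1, 2, 1, 1, 1, 0, 0); (0, 0, 0, 0, 1, 1, 1))


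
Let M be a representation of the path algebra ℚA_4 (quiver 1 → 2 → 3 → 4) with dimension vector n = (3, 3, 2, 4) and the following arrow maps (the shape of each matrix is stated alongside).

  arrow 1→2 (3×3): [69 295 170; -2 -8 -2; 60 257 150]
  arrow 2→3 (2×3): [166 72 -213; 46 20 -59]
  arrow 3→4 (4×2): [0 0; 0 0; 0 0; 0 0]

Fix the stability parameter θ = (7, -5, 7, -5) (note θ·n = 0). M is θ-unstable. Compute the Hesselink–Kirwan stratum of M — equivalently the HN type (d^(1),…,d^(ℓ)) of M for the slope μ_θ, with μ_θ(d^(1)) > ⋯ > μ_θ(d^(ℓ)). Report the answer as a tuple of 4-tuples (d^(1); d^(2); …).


Interval decomposition of M: I[1,2], I[1,3]^2, I[4,4]^4.
HN type (ℓ=3): μ^(1)=7; μ^(2)=1; μ^(3)=-5

((0, 0, 2, 0); (3, 3, 0, 0); (0, 0, 0, 4))


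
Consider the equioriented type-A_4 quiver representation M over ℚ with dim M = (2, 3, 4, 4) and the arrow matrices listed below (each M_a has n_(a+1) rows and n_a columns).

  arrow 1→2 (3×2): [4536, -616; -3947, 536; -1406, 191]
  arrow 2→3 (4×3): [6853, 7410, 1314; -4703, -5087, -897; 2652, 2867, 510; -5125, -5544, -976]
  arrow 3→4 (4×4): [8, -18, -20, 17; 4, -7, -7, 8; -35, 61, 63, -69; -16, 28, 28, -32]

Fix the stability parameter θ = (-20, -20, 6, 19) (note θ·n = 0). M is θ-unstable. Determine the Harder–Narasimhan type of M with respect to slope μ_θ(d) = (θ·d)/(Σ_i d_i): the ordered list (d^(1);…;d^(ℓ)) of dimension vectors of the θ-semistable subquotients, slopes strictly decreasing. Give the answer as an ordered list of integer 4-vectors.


Barcode: M ≅ I[1,4]^2, I[2,4], I[3,3], I[4,4]. HN layers by μ_θ (3 steps, strictly decreasing):
  μ^(1)=19; μ^(2)=6; μ^(3)=-20

((0, 0, 0, 4); (0, 0, 4, 0); (2, 3, 0, 0))


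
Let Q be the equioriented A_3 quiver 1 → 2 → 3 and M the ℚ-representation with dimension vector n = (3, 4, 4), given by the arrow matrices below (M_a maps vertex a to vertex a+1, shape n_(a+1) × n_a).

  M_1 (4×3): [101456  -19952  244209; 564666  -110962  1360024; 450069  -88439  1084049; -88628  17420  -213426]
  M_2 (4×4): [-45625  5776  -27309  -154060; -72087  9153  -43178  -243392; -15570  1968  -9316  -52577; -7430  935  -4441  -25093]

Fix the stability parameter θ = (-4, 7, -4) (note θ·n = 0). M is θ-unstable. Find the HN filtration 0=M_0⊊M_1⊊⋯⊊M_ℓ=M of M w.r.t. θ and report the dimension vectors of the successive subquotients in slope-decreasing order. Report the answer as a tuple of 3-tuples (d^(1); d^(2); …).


Barcode: M ≅ I[1,2], I[1,3]^2, I[2,3], I[3,3]. HN layers by μ_θ (3 steps, strictly decreasing):
  μ^(1)=7; μ^(2)=3/2; μ^(3)=-4

((0, 1, 0); (0, 3, 3); (3, 0, 1))


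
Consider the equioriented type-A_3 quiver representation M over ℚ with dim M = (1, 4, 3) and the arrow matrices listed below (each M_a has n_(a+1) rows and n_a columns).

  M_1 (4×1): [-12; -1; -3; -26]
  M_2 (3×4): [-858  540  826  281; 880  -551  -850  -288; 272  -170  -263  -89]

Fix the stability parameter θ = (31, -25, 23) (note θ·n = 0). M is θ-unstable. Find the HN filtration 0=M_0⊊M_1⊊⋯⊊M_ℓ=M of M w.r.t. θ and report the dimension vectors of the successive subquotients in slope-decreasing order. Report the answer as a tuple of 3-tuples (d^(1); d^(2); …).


Via rank(M_{q-1}∘⋯∘M_p): M ≅ I[1,3], I[2,2], I[2,3]^2.
μ_θ-semistable layers: μ^(1)=23; μ^(2)=3; μ^(3)=-25

((0, 0, 3); (1, 1, 0); (0, 3, 0))


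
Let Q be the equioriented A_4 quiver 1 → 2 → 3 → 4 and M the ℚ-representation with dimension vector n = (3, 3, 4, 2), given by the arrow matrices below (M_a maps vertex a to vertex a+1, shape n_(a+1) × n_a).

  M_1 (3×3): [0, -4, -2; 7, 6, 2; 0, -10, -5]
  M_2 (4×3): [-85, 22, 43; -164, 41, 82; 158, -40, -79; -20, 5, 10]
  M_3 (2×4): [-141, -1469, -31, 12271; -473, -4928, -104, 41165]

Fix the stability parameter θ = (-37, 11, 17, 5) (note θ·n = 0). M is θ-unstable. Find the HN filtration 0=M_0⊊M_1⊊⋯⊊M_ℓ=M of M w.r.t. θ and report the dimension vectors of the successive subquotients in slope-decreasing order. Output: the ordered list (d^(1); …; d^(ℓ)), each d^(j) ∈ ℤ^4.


Barcode: M ≅ I[1,1], I[1,4]^2, I[2,3], I[3,3]. HN layers by μ_θ (3 steps, strictly decreasing):
  μ^(1)=17; μ^(2)=11; μ^(3)=-37

((0, 0, 2, 0); (0, 3, 2, 2); (3, 0, 0, 0))


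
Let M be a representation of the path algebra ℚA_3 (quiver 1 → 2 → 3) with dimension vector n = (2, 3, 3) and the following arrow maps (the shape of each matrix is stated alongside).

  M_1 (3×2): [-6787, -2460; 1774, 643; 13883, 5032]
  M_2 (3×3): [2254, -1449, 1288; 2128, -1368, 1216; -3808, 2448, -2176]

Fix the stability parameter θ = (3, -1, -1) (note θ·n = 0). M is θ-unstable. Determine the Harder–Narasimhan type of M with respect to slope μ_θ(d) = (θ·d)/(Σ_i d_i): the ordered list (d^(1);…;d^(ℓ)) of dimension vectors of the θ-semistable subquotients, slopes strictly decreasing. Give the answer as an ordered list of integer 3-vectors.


Via rank(M_{q-1}∘⋯∘M_p): M ≅ I[1,2], I[1,3], I[2,2], I[3,3]^2.
μ_θ-semistable layers: μ^(1)=1; μ^(2)=1/3; μ^(3)=-1

((1, 1, 0); (1, 1, 1); (0, 1, 2))


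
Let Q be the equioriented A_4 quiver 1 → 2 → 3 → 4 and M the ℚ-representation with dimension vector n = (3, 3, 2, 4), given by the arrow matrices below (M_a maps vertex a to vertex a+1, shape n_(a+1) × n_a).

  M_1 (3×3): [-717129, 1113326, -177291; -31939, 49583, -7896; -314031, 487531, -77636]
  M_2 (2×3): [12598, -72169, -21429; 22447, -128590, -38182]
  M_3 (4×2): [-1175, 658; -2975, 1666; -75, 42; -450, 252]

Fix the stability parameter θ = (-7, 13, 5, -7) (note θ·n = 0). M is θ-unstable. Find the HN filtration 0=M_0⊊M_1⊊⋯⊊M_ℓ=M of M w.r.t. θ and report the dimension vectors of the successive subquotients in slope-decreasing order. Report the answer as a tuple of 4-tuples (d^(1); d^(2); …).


Barcode: M ≅ I[1,2], I[1,3], I[1,4], I[4,4]^3. HN layers by μ_θ (4 steps, strictly decreasing):
  μ^(1)=13; μ^(2)=9; μ^(3)=11/3; μ^(4)=-7

((0, 1, 0, 0); (0, 1, 1, 0); (0, 1, 1, 1); (3, 0, 0, 3))


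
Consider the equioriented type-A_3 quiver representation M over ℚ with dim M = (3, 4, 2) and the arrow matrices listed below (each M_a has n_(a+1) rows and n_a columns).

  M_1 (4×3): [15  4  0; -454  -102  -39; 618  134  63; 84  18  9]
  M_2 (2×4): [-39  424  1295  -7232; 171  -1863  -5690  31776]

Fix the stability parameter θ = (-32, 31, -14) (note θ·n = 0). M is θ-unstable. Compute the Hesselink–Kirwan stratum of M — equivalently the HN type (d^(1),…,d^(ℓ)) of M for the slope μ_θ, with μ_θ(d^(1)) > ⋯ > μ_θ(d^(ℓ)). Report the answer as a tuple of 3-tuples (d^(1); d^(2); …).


Via rank(M_{q-1}∘⋯∘M_p): M ≅ I[1,1], I[1,3]^2, I[2,2]^2.
μ_θ-semistable layers: μ^(1)=31; μ^(2)=17/2; μ^(3)=-32

((0, 2, 0); (0, 2, 2); (3, 0, 0))


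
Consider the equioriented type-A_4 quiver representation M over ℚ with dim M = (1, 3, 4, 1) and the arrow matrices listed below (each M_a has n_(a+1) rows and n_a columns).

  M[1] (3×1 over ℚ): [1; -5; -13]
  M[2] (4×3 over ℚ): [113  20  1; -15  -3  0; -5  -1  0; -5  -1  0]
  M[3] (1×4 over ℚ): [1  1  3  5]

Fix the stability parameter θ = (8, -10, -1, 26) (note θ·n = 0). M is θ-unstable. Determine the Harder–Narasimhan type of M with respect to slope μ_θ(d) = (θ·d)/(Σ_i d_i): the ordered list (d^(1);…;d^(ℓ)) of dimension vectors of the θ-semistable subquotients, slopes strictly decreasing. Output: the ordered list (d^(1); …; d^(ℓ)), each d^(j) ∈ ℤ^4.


Via rank(M_{q-1}∘⋯∘M_p): M ≅ I[1,2], I[2,3], I[2,4], I[3,3]^2.
μ_θ-semistable layers: μ^(1)=26; μ^(2)=-1; μ^(3)=-10

((0, 0, 0, 1); (1, 1, 4, 0); (0, 2, 0, 0))


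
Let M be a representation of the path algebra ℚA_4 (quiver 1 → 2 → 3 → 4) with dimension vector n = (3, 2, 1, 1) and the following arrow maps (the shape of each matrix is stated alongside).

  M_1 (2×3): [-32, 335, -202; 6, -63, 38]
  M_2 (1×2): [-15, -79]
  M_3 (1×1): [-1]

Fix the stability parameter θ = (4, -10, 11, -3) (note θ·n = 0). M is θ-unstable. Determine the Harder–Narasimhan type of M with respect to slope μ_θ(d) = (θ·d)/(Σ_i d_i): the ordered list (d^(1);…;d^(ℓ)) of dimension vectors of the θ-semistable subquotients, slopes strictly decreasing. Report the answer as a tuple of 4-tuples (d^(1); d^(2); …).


Interval decomposition of M: I[1,1], I[1,2], I[1,4].
HN type (ℓ=2): μ^(1)=4; μ^(2)=-3

((1, 0, 1, 1); (2, 2, 0, 0))


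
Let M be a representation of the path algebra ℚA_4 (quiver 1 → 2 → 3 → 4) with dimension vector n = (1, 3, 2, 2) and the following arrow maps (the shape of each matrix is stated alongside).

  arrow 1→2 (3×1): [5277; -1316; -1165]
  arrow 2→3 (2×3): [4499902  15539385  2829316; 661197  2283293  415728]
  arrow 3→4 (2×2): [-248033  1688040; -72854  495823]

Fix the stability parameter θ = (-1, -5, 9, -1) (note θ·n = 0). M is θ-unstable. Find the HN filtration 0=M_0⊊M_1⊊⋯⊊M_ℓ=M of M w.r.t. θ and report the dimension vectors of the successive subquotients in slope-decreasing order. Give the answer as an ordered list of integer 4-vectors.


Interval decomposition of M: I[1,4], I[2,2], I[2,4].
HN type (ℓ=3): μ^(1)=4; μ^(2)=-3; μ^(3)=-5

((0, 0, 2, 2); (1, 1, 0, 0); (0, 2, 0, 0))


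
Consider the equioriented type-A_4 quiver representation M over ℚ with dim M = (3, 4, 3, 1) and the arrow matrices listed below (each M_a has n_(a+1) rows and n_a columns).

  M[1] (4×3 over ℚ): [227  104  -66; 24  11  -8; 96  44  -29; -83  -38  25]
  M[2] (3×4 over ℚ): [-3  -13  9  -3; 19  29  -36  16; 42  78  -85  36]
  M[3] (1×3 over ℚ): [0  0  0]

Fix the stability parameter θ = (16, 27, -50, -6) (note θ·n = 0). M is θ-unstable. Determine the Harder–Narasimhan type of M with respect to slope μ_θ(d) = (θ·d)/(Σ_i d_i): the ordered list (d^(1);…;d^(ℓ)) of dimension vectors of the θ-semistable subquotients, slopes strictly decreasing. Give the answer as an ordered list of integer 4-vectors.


Barcode: M ≅ I[1,3]^3, I[2,2], I[4,4]. HN layers by μ_θ (3 steps, strictly decreasing):
  μ^(1)=27; μ^(2)=-7/3; μ^(3)=-6

((0, 1, 0, 0); (3, 3, 3, 0); (0, 0, 0, 1))
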